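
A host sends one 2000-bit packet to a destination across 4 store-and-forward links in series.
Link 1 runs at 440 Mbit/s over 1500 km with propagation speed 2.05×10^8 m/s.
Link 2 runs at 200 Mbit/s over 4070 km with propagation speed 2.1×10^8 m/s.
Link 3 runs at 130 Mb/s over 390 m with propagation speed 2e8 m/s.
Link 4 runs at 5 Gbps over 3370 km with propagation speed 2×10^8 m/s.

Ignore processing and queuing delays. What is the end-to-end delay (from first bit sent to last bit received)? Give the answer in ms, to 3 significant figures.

Transmission delays (L/R per hop): 0.00454545, 0.01, 0.0153846, 0.0004 ms; sum = 0.0303301 ms.
Propagation delays (d/s per hop): 7.31707, 19.381, 0.00195, 16.85 ms; sum = 43.55 ms.
End-to-end = 43.6 ms.

43.6 ms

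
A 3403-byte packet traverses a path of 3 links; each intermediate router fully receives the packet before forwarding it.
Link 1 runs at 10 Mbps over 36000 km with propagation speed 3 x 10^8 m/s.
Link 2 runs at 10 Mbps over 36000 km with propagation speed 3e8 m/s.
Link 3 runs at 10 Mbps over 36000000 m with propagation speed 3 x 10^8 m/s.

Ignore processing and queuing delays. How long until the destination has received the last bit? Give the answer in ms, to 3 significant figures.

L = 3403 × 8 = 27224 bits.
Transmission delay per hop = L/R = 27224/10000000 = 2.7224 ms; 3 hops → 8.1672 ms.
Propagation delays (d/s per hop): 120, 120, 120 ms; sum = 360 ms.
End-to-end = 368 ms.

368 ms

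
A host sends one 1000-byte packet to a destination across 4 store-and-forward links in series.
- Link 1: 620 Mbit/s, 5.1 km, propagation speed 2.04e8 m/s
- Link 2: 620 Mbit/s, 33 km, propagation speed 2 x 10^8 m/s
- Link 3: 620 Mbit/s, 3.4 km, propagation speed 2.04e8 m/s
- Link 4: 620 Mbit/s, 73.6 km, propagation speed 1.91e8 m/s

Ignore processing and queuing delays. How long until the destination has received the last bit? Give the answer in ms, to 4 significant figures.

L = 1000 × 8 = 8000 bits.
Transmission delay per hop = L/R = 8000/620000000 = 0.0129032 ms; 4 hops → 0.0516129 ms.
Propagation delays (d/s per hop): 0.025, 0.165, 0.0166667, 0.38534 ms; sum = 0.592007 ms.
End-to-end = 0.6436 ms.

0.6436 ms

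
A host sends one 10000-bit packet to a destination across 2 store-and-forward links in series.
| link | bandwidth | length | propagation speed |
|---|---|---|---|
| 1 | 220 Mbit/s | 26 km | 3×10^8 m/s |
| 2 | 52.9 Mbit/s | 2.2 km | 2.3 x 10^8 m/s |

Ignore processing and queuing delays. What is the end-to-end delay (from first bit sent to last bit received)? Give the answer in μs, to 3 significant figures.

Transmission delays (L/R per hop): 45.4545, 189.036 μs; sum = 234.49 μs.
Propagation delays (d/s per hop): 86.6667, 9.56522 μs; sum = 96.2319 μs.
End-to-end = 331 μs.

331 μs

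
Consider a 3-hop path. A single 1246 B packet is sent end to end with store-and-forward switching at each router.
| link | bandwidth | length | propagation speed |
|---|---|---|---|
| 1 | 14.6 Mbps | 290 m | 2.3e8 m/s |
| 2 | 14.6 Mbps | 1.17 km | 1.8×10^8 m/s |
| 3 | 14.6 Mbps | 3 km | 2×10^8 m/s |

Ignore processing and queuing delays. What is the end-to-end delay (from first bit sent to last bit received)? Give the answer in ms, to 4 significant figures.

2.071 ms

L = 1246 × 8 = 9968 bits.
Transmission delay per hop = L/R = 9968/14600000 = 0.68274 ms; 3 hops → 2.04822 ms.
Propagation delays (d/s per hop): 0.00126087, 0.0065, 0.015 ms; sum = 0.0227609 ms.
End-to-end = 2.071 ms.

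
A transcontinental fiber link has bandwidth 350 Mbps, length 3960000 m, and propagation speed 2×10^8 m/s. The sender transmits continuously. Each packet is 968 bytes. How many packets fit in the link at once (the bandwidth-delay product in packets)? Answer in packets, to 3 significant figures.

895 packets

Propagation delay = 3960000 / 200000000 = 0.0198 s.
BDP = R × t_prop = 350000000 × 0.0198 = 6930000 bits.
In packets of 7744 bits: 895 packets.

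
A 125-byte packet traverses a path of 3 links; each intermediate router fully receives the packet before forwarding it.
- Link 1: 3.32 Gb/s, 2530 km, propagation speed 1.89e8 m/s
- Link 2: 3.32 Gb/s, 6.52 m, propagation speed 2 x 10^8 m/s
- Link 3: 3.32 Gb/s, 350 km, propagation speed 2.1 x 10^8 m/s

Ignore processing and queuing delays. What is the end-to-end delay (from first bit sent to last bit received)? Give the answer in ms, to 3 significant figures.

L = 125 × 8 = 1000 bits.
Transmission delay per hop = L/R = 1000/3320000000 = 0.000301205 ms; 3 hops → 0.000903614 ms.
Propagation delays (d/s per hop): 13.3862, 3.26e-05, 1.66667 ms; sum = 15.0529 ms.
End-to-end = 15.1 ms.

15.1 ms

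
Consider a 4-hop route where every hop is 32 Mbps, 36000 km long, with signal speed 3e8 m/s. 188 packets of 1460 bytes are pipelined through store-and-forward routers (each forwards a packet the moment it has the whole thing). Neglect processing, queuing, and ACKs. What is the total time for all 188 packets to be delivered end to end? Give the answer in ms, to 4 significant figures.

549.7 ms

Per-hop transmission t_tx = L/R = 11680/32000000 = 0.365 ms.
Per-hop propagation t_prop = 36000000/300000000 = 120 ms.
Pipeline fill: first packet needs 4·t_tx to clear all hops; remaining 187 packets each add one t_tx.
Total = (4+188-1)·t_tx + 4·t_prop = 191·0.365 + 4·120 = 549.7 ms.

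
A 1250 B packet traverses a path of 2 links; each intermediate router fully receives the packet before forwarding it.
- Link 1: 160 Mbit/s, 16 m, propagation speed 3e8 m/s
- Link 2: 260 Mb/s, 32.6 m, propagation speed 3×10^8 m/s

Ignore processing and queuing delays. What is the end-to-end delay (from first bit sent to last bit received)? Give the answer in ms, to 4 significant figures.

0.1011 ms

L = 1250 × 8 = 10000 bits.
Transmission delays (L/R per hop): 0.0625, 0.0384615 ms; sum = 0.100962 ms.
Propagation delays (d/s per hop): 5.33333e-05, 0.000108667 ms; sum = 0.000162 ms.
End-to-end = 0.1011 ms.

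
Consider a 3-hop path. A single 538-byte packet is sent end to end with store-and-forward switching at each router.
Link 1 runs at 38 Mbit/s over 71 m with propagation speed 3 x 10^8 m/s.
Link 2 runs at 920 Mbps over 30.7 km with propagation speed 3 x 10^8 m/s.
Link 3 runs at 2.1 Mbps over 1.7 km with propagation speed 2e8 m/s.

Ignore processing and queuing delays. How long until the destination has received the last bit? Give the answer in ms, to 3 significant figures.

L = 538 × 8 = 4304 bits.
Transmission delays (L/R per hop): 0.113263, 0.00467826, 2.04952 ms; sum = 2.16747 ms.
Propagation delays (d/s per hop): 0.000236667, 0.102333, 0.0085 ms; sum = 0.11107 ms.
End-to-end = 2.28 ms.

2.28 ms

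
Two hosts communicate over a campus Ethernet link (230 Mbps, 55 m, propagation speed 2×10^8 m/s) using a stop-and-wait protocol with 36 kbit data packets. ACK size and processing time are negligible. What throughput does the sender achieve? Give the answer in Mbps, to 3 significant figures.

t_tx = L/R = 36000/230000000 = 0.000156522 s.
t_prop = 55/200000000 = 2.75e-07 s; RTT = 5.5e-07 s.
Cycle = t_tx + RTT = 0.000157072 s.
Throughput = L / cycle = 36000 / 0.000157072 = 229 Mbps.

229 Mbps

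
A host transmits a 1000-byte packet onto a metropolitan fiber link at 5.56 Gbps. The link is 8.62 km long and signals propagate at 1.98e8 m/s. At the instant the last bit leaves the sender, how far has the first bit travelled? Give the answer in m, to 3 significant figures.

285 m

t_tx = L/R = 8000/5560000000 = 1.43885e-06 s.
Distance = s × t_tx = 198000000 × 1.43885e-06 = 285 m.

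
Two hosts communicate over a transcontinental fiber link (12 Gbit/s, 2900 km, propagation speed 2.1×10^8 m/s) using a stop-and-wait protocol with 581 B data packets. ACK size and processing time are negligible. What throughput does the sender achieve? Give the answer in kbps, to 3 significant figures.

t_tx = L/R = 4648/12000000000 = 3.87333e-07 s.
t_prop = 2900000/210000000 = 0.0138095 s; RTT = 0.027619 s.
Cycle = t_tx + RTT = 0.0276194 s.
Throughput = L / cycle = 4648 / 0.0276194 = 168 kbps.

168 kbps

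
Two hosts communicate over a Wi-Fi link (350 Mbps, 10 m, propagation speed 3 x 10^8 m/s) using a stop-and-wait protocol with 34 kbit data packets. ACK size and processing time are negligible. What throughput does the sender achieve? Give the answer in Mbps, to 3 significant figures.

350 Mbps

t_tx = L/R = 34000/350000000 = 9.71429e-05 s.
t_prop = 10/300000000 = 3.33333e-08 s; RTT = 6.66667e-08 s.
Cycle = t_tx + RTT = 9.72095e-05 s.
Throughput = L / cycle = 34000 / 9.72095e-05 = 350 Mbps.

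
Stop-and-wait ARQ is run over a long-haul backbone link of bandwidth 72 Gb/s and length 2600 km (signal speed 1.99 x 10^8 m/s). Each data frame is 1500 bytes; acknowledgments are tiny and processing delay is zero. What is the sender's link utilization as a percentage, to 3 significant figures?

0.000638 %

t_tx = L/R = 12000/72000000000 = 1.66667e-07 s.
t_prop = 2600000/199000000 = 0.0130653 s; RTT = 0.0261307 s.
Cycle = t_tx + RTT = 0.0261308 s.
Utilization = t_tx / cycle = 1.66667e-07/0.0261308 = 0.000638 %.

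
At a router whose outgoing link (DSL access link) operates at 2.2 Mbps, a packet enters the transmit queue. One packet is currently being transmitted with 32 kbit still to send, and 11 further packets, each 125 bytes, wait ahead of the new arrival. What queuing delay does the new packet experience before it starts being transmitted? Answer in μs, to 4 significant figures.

19550 μs

Each queued packet: L/R = 1000/2200000 = 454.545 μs.
11 queued → 5000 μs.
Plus remaining 32000 bits of current packet: 14545.5 μs.
Queuing delay = 19550 μs.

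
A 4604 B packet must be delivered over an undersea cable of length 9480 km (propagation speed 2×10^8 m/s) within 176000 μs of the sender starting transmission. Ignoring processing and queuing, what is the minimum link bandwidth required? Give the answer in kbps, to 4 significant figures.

L = 36832 bits.
Propagation delay = 9480000 / 200000000 = 47400 μs.
Transmission budget = 176000 − 47400 = 128600 μs.
R ≥ L / t_tx = 36832 bits / 0.1286 s = 286.4 kbps.

286.4 kbps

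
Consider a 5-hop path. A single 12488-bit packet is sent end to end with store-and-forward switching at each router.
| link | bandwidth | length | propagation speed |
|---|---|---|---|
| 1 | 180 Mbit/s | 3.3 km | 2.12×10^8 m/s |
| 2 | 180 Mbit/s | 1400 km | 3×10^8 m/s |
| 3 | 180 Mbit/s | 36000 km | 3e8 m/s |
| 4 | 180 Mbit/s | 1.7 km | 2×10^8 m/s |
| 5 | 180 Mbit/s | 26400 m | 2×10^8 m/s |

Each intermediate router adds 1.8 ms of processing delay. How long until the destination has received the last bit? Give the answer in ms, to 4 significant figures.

132.4 ms

Transmission delay per hop = L/R = 12488/180000000 = 0.0693778 ms; 5 hops → 0.346889 ms.
Propagation delays (d/s per hop): 0.015566, 4.66667, 120, 0.0085, 0.132 ms; sum = 124.823 ms.
Processing at 4 router(s): 4 × 1.8 ms = 7.2 ms.
End-to-end = 132.4 ms.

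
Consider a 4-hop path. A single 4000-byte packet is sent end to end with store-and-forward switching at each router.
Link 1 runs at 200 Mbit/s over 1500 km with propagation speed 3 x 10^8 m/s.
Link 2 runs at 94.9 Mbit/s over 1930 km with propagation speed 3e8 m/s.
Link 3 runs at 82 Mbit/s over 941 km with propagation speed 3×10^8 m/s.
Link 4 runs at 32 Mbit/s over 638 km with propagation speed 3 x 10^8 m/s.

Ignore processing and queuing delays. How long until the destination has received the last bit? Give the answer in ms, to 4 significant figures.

18.58 ms

L = 4000 × 8 = 32000 bits.
Transmission delays (L/R per hop): 0.16, 0.337197, 0.390244, 1 ms; sum = 1.88744 ms.
Propagation delays (d/s per hop): 5, 6.43333, 3.13667, 2.12667 ms; sum = 16.6967 ms.
End-to-end = 18.58 ms.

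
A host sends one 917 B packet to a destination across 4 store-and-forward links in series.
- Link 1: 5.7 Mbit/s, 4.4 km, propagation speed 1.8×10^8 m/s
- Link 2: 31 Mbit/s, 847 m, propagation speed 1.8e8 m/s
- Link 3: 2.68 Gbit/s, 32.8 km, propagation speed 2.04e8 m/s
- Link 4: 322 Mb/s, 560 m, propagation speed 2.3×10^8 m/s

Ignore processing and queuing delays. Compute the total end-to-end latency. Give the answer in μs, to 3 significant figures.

L = 917 × 8 = 7336 bits.
Transmission delays (L/R per hop): 1287.02, 236.645, 2.73731, 22.7826 μs; sum = 1549.18 μs.
Propagation delays (d/s per hop): 24.4444, 4.70556, 160.784, 2.43478 μs; sum = 192.369 μs.
End-to-end = 1740 μs.

1740 μs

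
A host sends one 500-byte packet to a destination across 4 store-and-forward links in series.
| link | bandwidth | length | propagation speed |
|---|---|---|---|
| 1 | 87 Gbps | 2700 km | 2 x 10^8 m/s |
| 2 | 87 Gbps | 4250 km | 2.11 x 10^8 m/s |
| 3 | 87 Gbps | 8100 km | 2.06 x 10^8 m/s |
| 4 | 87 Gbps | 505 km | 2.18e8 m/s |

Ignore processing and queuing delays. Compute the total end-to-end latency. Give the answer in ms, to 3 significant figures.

75.3 ms

L = 500 × 8 = 4000 bits.
Transmission delay per hop = L/R = 4000/87000000000 = 4.5977e-05 ms; 4 hops → 0.000183908 ms.
Propagation delays (d/s per hop): 13.5, 20.1422, 39.3204, 2.31651 ms; sum = 75.2791 ms.
End-to-end = 75.3 ms.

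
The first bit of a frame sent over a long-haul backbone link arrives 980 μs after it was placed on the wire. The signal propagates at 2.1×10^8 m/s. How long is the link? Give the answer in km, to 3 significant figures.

206 km

d = s × t_prop = 210000000 × 0.00098 = 206 km.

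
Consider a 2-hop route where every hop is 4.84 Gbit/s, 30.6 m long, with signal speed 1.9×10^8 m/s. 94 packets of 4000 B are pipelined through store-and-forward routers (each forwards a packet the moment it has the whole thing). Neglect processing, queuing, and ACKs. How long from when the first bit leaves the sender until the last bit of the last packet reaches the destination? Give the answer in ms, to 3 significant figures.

0.628 ms

Per-hop transmission t_tx = L/R = 32000/4840000000 = 0.00661157 ms.
Per-hop propagation t_prop = 30.6/190000000 = 0.000161053 ms.
Pipeline fill: first packet needs 2·t_tx to clear all hops; remaining 93 packets each add one t_tx.
Total = (2+94-1)·t_tx + 2·t_prop = 95·0.00661157 + 2·0.000161053 = 0.628 ms.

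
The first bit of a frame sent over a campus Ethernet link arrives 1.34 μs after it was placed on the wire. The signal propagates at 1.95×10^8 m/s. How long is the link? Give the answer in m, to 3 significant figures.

261 m

d = s × t_prop = 195000000 × 1.34e-06 = 261 m.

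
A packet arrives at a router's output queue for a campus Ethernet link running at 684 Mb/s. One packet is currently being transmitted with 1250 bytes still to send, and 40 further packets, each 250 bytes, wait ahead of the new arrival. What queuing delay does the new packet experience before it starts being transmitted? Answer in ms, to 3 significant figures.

Each queued packet: L/R = 2000/684000000 = 0.00292398 ms.
40 queued → 0.116959 ms.
Plus remaining 10000 bits of current packet: 0.0146199 ms.
Queuing delay = 0.132 ms.

0.132 ms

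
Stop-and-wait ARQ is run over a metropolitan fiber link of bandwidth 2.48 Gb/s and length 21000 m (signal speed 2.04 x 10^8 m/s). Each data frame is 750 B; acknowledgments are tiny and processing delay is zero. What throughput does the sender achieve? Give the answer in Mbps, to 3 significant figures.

28.8 Mbps

t_tx = L/R = 6000/2480000000 = 2.41935e-06 s.
t_prop = 21000/204000000 = 0.000102941 s; RTT = 0.000205882 s.
Cycle = t_tx + RTT = 0.000208302 s.
Throughput = L / cycle = 6000 / 0.000208302 = 28.8 Mbps.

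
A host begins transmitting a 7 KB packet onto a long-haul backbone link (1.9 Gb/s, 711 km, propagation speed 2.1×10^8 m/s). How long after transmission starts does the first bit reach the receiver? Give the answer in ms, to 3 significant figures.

First bit experiences only propagation delay: d/s = 711000/210000000 = 3.39 ms.

3.39 ms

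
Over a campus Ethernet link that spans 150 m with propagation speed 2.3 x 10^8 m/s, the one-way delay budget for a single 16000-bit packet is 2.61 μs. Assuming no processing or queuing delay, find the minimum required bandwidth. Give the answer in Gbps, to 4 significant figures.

8.172 Gbps

Propagation delay = 150 / 2.3e+08 = 0.652174 μs.
Transmission budget = 2.61 − 0.652174 = 1.95783 μs.
R ≥ L / t_tx = 16000 bits / 1.95783e-06 s = 8.172 Gbps.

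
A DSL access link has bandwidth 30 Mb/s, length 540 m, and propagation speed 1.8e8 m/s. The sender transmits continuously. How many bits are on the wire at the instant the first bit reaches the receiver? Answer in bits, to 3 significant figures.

Propagation delay = 540 / 180000000 = 3e-06 s.
BDP = R × t_prop = 30000000 × 3e-06 = 90 bits.

90.0 bits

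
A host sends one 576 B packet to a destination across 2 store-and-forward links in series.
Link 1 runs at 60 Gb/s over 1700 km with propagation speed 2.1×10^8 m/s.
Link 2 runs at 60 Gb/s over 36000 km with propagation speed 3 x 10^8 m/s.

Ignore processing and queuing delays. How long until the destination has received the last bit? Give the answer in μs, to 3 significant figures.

L = 576 × 8 = 4608 bits.
Transmission delay per hop = L/R = 4608/60000000000 = 0.0768 μs; 2 hops → 0.1536 μs.
Propagation delays (d/s per hop): 8095.24, 120000 μs; sum = 128095 μs.
End-to-end = 128000 μs.

128000 μs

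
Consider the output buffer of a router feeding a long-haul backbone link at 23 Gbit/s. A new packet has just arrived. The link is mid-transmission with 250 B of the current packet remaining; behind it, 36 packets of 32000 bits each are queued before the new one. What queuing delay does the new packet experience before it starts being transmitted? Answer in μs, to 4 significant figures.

50.17 μs

Each queued packet: L/R = 32000/23000000000 = 1.3913 μs.
36 queued → 50.087 μs.
Plus remaining 2000 bits of current packet: 0.0869565 μs.
Queuing delay = 50.17 μs.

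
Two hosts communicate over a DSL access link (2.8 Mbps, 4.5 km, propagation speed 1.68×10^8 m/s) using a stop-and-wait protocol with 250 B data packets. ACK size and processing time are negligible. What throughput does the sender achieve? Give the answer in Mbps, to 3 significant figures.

t_tx = L/R = 2000/2800000 = 0.000714286 s.
t_prop = 4500/168000000 = 2.67857e-05 s; RTT = 5.35714e-05 s.
Cycle = t_tx + RTT = 0.000767857 s.
Throughput = L / cycle = 2000 / 0.000767857 = 2.60 Mbps.

2.60 Mbps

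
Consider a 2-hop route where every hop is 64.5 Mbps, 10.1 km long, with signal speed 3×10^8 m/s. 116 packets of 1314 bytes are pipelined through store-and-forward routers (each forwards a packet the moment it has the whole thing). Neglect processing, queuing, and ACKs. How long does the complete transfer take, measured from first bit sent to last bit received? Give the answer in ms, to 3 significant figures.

19.1 ms

Per-hop transmission t_tx = L/R = 10512/64500000 = 0.162977 ms.
Per-hop propagation t_prop = 10100/300000000 = 0.0336667 ms.
Pipeline fill: first packet needs 2·t_tx to clear all hops; remaining 115 packets each add one t_tx.
Total = (2+116-1)·t_tx + 2·t_prop = 117·0.162977 + 2·0.0336667 = 19.1 ms.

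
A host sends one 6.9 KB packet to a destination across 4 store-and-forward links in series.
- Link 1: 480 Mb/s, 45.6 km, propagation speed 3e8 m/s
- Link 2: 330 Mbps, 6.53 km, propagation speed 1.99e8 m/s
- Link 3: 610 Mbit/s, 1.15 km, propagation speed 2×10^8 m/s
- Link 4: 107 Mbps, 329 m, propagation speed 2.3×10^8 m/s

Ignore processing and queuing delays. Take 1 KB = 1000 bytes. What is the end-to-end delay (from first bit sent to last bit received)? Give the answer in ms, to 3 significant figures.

1.08 ms

L = 55200 bits.
Transmission delays (L/R per hop): 0.115, 0.167273, 0.0904918, 0.515888 ms; sum = 0.888652 ms.
Propagation delays (d/s per hop): 0.152, 0.0328141, 0.00575, 0.00143043 ms; sum = 0.191995 ms.
End-to-end = 1.08 ms.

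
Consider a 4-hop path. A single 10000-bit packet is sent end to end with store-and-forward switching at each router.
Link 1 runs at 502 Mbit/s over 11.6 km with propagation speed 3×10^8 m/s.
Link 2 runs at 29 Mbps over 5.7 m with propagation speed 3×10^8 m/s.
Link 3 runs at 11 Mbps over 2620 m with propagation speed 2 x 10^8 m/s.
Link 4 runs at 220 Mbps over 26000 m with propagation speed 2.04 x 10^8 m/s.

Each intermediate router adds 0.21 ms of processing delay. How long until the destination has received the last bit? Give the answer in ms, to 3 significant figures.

Transmission delays (L/R per hop): 0.0199203, 0.344828, 0.909091, 0.0454545 ms; sum = 1.31929 ms.
Propagation delays (d/s per hop): 0.0386667, 1.9e-05, 0.0131, 0.127451 ms; sum = 0.179237 ms.
Processing at 3 router(s): 3 × 0.21 ms = 0.63 ms.
End-to-end = 2.13 ms.

2.13 ms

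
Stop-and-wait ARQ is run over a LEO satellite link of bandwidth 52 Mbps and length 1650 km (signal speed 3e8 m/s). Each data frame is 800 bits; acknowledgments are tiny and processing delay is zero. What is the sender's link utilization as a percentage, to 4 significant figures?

t_tx = L/R = 800/52000000 = 1.53846e-05 s.
t_prop = 1650000/300000000 = 0.0055 s; RTT = 0.011 s.
Cycle = t_tx + RTT = 0.0110154 s.
Utilization = t_tx / cycle = 1.53846e-05/0.0110154 = 0.1397 %.

0.1397 %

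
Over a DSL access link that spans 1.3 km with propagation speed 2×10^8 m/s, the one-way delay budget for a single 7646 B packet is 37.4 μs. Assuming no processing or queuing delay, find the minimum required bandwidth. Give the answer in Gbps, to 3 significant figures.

L = 61168 bits.
Propagation delay = 1300 / 200000000 = 6.5 μs.
Transmission budget = 37.4 − 6.5 = 30.9 μs.
R ≥ L / t_tx = 61168 bits / 3.09e-05 s = 1.98 Gbps.

1.98 Gbps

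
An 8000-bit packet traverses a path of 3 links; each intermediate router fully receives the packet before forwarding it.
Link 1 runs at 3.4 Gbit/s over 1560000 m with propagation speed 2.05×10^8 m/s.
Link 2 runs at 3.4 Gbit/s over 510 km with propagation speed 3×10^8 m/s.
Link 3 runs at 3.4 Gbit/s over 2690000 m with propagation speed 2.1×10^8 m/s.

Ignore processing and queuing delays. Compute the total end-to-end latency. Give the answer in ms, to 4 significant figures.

Transmission delay per hop = L/R = 8000/3400000000 = 0.00235294 ms; 3 hops → 0.00705882 ms.
Propagation delays (d/s per hop): 7.60976, 1.7, 12.8095 ms; sum = 22.1193 ms.
End-to-end = 22.13 ms.

22.13 ms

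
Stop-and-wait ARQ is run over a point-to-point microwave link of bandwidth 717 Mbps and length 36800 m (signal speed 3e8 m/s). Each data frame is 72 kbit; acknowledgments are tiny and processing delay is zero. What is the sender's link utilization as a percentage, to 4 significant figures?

t_tx = L/R = 72000/717000000 = 0.000100418 s.
t_prop = 36800/300000000 = 0.000122667 s; RTT = 0.000245333 s.
Cycle = t_tx + RTT = 0.000345752 s.
Utilization = t_tx / cycle = 0.000100418/0.000345752 = 29.04 %.

29.04 %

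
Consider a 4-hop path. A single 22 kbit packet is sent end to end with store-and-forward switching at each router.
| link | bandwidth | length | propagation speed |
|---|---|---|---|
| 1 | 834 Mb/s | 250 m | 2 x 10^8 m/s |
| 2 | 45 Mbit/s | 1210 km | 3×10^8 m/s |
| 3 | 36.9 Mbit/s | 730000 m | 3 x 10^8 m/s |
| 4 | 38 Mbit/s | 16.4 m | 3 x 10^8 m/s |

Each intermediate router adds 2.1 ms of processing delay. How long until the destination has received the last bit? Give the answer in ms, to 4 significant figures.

L = 22000 bits.
Transmission delays (L/R per hop): 0.0263789, 0.488889, 0.596206, 0.578947 ms; sum = 1.69042 ms.
Propagation delays (d/s per hop): 0.00125, 4.03333, 2.43333, 5.46667e-05 ms; sum = 6.46797 ms.
Processing at 3 router(s): 3 × 2.1 ms = 6.3 ms.
End-to-end = 14.46 ms.

14.46 ms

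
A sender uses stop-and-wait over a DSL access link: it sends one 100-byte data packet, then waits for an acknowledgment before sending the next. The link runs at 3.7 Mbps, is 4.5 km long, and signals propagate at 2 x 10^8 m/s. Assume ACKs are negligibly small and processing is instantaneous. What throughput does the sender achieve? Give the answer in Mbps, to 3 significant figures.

3.06 Mbps

t_tx = L/R = 800/3700000 = 0.000216216 s.
t_prop = 4500/200000000 = 2.25e-05 s; RTT = 4.5e-05 s.
Cycle = t_tx + RTT = 0.000261216 s.
Throughput = L / cycle = 800 / 0.000261216 = 3.06 Mbps.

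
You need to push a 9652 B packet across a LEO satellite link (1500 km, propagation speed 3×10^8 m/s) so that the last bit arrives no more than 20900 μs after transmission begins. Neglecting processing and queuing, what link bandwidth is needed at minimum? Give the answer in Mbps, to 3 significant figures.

4.86 Mbps

L = 77216 bits.
Propagation delay = 1500000 / 300000000 = 5000 μs.
Transmission budget = 20900 − 5000 = 15900 μs.
R ≥ L / t_tx = 77216 bits / 0.0159 s = 4.86 Mbps.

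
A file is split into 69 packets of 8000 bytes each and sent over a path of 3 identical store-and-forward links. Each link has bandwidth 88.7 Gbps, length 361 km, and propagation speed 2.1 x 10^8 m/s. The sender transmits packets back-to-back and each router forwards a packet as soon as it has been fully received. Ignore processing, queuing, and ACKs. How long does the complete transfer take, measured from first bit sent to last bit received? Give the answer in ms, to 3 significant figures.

Per-hop transmission t_tx = L/R = 64000/88700000000 = 0.000721533 ms.
Per-hop propagation t_prop = 361000/210000000 = 1.71905 ms.
Pipeline fill: first packet needs 3·t_tx to clear all hops; remaining 68 packets each add one t_tx.
Total = (3+69-1)·t_tx + 3·t_prop = 71·0.000721533 + 3·1.71905 = 5.21 ms.

5.21 ms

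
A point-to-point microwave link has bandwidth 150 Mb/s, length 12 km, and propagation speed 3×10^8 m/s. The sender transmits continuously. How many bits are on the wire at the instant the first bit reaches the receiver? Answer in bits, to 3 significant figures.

Propagation delay = 12000 / 300000000 = 4e-05 s.
BDP = R × t_prop = 150000000 × 4e-05 = 6000 bits.

6000 bits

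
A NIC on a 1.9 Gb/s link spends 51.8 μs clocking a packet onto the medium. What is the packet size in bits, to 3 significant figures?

L = R × t_tx = 1900000000 b/s × 5.18e-05 s = 98420 bits.

98400 bits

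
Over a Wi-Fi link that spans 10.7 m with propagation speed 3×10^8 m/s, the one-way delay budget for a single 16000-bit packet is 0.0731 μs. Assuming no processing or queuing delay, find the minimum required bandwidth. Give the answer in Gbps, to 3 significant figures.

427 Gbps

Propagation delay = 10.7 / 300000000 = 0.0356667 μs.
Transmission budget = 0.0731 − 0.0356667 = 0.0374333 μs.
R ≥ L / t_tx = 16000 bits / 3.74333e-08 s = 427 Gbps.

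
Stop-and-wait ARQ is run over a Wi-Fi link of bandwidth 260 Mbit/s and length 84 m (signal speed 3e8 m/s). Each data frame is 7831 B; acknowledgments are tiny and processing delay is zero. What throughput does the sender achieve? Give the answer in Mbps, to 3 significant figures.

t_tx = L/R = 62648/260000000 = 0.000240954 s.
t_prop = 84/300000000 = 2.8e-07 s; RTT = 5.6e-07 s.
Cycle = t_tx + RTT = 0.000241514 s.
Throughput = L / cycle = 62648 / 0.000241514 = 259 Mbps.

259 Mbps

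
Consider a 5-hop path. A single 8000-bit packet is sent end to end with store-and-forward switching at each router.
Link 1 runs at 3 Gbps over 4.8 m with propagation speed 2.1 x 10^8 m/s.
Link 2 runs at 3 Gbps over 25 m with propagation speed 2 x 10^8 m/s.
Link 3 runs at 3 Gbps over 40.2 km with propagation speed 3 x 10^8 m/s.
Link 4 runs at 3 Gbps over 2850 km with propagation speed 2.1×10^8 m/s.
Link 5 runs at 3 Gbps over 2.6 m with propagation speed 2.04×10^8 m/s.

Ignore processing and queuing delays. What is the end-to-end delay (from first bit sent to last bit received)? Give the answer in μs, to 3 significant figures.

Transmission delay per hop = L/R = 8000/3000000000 = 2.66667 μs; 5 hops → 13.3333 μs.
Propagation delays (d/s per hop): 0.0228571, 0.125, 134, 13571.4, 0.0127451 μs; sum = 13705.6 μs.
End-to-end = 13700 μs.

13700 μs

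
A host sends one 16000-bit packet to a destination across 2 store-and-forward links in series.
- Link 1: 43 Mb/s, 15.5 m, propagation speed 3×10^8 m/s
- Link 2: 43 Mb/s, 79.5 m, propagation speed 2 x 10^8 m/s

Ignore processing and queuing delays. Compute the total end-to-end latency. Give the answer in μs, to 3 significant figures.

Transmission delay per hop = L/R = 16000/43000000 = 372.093 μs; 2 hops → 744.186 μs.
Propagation delays (d/s per hop): 0.0516667, 0.3975 μs; sum = 0.449167 μs.
End-to-end = 745 μs.

745 μs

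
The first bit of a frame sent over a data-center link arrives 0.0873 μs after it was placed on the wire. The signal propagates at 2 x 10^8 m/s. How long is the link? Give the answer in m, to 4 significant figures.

17.46 m

d = s × t_prop = 200000000 × 8.73e-08 = 17.46 m.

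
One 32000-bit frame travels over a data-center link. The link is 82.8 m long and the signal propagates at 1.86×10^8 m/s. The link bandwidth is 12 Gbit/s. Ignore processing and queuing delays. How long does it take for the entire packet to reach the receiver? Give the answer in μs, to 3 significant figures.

Transmission delay = L/R = 32000 / 12000000000 = 2.66667 μs.
Propagation delay = d/s = 82.8 m / 186000000 m/s = 0.445161 μs.
Total = 3.11 μs.

3.11 μs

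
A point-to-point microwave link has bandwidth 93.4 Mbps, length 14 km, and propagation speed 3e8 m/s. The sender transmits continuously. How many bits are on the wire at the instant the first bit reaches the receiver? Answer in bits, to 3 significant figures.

Propagation delay = 14000 / 300000000 = 4.66667e-05 s.
BDP = R × t_prop = 93400000 × 4.66667e-05 = 4358.67 bits.

4360 bits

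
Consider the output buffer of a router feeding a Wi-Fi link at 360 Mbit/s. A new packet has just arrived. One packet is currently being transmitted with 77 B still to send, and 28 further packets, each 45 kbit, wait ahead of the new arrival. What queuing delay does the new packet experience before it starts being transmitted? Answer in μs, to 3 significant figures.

Each queued packet: L/R = 45000/360000000 = 125 μs.
28 queued → 3500 μs.
Plus remaining 616 bits of current packet: 1.71111 μs.
Queuing delay = 3500 μs.

3500 μs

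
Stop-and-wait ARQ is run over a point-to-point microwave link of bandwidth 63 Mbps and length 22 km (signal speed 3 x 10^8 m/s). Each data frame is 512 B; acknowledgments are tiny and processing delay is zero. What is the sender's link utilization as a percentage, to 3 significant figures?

30.7 %

t_tx = L/R = 4096/63000000 = 6.50159e-05 s.
t_prop = 22000/300000000 = 7.33333e-05 s; RTT = 0.000146667 s.
Cycle = t_tx + RTT = 0.000211683 s.
Utilization = t_tx / cycle = 6.50159e-05/0.000211683 = 30.7 %.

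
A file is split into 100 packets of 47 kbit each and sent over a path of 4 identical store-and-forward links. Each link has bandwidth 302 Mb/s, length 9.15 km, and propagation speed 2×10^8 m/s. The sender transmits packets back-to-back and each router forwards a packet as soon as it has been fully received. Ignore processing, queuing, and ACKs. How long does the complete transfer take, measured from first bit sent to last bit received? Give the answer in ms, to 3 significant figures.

Per-hop transmission t_tx = L/R = 47000/302000000 = 0.155629 ms.
Per-hop propagation t_prop = 9150/200000000 = 0.04575 ms.
Pipeline fill: first packet needs 4·t_tx to clear all hops; remaining 99 packets each add one t_tx.
Total = (4+100-1)·t_tx + 4·t_prop = 103·0.155629 + 4·0.04575 = 16.2 ms.

16.2 ms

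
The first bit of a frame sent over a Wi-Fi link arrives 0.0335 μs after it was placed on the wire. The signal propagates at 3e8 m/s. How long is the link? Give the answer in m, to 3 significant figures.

d = s × t_prop = 300000000 × 3.35e-08 = 10.1 m.

10.1 m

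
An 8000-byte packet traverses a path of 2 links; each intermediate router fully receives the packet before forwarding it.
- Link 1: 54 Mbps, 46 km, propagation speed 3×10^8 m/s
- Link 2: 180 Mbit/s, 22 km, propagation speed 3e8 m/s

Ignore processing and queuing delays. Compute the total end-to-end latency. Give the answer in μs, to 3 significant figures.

L = 8000 × 8 = 64000 bits.
Transmission delays (L/R per hop): 1185.19, 355.556 μs; sum = 1540.74 μs.
Propagation delays (d/s per hop): 153.333, 73.3333 μs; sum = 226.667 μs.
End-to-end = 1770 μs.

1770 μs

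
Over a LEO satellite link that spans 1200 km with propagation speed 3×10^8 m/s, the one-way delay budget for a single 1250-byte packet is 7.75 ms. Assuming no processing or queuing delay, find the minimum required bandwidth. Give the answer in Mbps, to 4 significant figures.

L = 10000 bits.
Propagation delay = 1200000 / 300000000 = 4 ms.
Transmission budget = 7.75 − 4 = 3.75 ms.
R ≥ L / t_tx = 10000 bits / 0.00375 s = 2.667 Mbps.

2.667 Mbps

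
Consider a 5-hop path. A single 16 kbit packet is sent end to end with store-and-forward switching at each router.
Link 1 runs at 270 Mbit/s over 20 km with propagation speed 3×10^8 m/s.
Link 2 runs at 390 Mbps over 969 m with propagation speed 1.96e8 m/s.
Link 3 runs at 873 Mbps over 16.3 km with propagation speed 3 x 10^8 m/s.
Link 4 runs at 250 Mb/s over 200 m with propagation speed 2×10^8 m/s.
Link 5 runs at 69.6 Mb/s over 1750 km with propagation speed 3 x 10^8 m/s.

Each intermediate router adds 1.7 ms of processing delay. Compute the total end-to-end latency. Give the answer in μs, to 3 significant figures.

L = 16000 bits.
Transmission delays (L/R per hop): 59.2593, 41.0256, 18.3276, 64, 229.885 μs; sum = 412.498 μs.
Propagation delays (d/s per hop): 66.6667, 4.94388, 54.3333, 1, 5833.33 μs; sum = 5960.28 μs.
Processing at 4 router(s): 4 × 1.7 ms = 6800 μs.
End-to-end = 13200 μs.

13200 μs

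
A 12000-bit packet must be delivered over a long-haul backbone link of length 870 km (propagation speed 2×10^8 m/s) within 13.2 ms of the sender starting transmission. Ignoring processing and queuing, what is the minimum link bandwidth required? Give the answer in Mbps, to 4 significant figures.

Propagation delay = 870000 / 200000000 = 4.35 ms.
Transmission budget = 13.2 − 4.35 = 8.85 ms.
R ≥ L / t_tx = 12000 bits / 0.00885 s = 1.356 Mbps.

1.356 Mbps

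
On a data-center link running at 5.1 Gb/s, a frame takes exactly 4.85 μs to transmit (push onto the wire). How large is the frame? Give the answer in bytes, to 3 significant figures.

3090 bytes

L = R × t_tx = 5100000000 b/s × 4.85e-06 s = 24735 bits.
In bytes: 24735 / 8 = 3090 bytes.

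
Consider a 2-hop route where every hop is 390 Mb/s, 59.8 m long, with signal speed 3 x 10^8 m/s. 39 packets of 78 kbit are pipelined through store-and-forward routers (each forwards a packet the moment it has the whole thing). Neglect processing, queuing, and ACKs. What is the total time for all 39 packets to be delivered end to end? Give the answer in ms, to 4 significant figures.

8.000 ms

Per-hop transmission t_tx = L/R = 78000/390000000 = 0.2 ms.
Per-hop propagation t_prop = 59.8/300000000 = 0.000199333 ms.
Pipeline fill: first packet needs 2·t_tx to clear all hops; remaining 38 packets each add one t_tx.
Total = (2+39-1)·t_tx + 2·t_prop = 40·0.2 + 2·0.000199333 = 8.000 ms.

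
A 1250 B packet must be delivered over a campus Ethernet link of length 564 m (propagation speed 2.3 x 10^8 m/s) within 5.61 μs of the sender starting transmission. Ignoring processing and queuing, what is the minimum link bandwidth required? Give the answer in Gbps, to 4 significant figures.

3.167 Gbps

L = 10000 bits.
Propagation delay = 564 / 2.3e+08 = 2.45217 μs.
Transmission budget = 5.61 − 2.45217 = 3.15783 μs.
R ≥ L / t_tx = 10000 bits / 3.15783e-06 s = 3.167 Gbps.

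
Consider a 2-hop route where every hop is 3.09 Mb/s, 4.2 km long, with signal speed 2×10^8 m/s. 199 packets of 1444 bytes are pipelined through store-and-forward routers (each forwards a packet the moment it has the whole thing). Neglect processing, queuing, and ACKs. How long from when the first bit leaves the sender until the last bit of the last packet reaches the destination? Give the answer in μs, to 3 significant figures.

Per-hop transmission t_tx = L/R = 11552/3090000 = 3738.51 μs.
Per-hop propagation t_prop = 4200/200000000 = 21 μs.
Pipeline fill: first packet needs 2·t_tx to clear all hops; remaining 198 packets each add one t_tx.
Total = (2+199-1)·t_tx + 2·t_prop = 200·3738.51 + 2·21 = 748000 μs.

748000 μs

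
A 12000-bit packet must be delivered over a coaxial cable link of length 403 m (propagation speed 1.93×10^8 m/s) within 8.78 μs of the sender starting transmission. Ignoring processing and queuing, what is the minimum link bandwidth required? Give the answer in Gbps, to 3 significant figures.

1.79 Gbps

Propagation delay = 403 / 193000000 = 2.08808 μs.
Transmission budget = 8.78 − 2.08808 = 6.69192 μs.
R ≥ L / t_tx = 12000 bits / 6.69192e-06 s = 1.79 Gbps.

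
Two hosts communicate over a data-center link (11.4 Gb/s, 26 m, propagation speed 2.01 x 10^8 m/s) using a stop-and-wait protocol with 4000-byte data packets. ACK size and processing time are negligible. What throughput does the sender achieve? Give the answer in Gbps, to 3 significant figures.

t_tx = L/R = 32000/11400000000 = 2.80702e-06 s.
t_prop = 26/2.01e+08 = 1.29353e-07 s; RTT = 2.58706e-07 s.
Cycle = t_tx + RTT = 3.06572e-06 s.
Throughput = L / cycle = 32000 / 3.06572e-06 = 10.4 Gbps.

10.4 Gbps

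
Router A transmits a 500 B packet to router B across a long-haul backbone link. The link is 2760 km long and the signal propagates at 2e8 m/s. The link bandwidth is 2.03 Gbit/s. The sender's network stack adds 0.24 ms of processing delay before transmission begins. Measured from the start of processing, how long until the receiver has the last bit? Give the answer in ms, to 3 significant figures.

L = 500 × 8 = 4000 bits.
Transmission delay = L/R = 4000 / 2.03e+09 = 0.00197044 ms.
Propagation delay = d/s = 2760000 m / 200000000 m/s = 13.8 ms.
Plus processing delay 0.24 ms = 0.24 ms.
Total = 14.0 ms.

14.0 ms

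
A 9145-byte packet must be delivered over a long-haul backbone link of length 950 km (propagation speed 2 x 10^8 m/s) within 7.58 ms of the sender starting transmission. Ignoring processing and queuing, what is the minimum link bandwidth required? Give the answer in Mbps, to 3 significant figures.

L = 73160 bits.
Propagation delay = 950000 / 200000000 = 4.75 ms.
Transmission budget = 7.58 − 4.75 = 2.83 ms.
R ≥ L / t_tx = 73160 bits / 0.00283 s = 25.9 Mbps.

25.9 Mbps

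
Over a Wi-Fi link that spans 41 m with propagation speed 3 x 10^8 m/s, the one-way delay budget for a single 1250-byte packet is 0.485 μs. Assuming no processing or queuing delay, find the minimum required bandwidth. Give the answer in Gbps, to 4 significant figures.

28.71 Gbps

L = 10000 bits.
Propagation delay = 41 / 300000000 = 0.136667 μs.
Transmission budget = 0.485 − 0.136667 = 0.348333 μs.
R ≥ L / t_tx = 10000 bits / 3.48333e-07 s = 28.71 Gbps.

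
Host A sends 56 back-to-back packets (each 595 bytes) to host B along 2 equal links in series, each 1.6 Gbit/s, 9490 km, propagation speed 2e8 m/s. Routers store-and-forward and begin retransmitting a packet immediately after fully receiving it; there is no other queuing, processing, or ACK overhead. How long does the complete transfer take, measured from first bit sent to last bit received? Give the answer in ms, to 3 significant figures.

95.1 ms

Per-hop transmission t_tx = L/R = 4760/1600000000 = 0.002975 ms.
Per-hop propagation t_prop = 9490000/200000000 = 47.45 ms.
Pipeline fill: first packet needs 2·t_tx to clear all hops; remaining 55 packets each add one t_tx.
Total = (2+56-1)·t_tx + 2·t_prop = 57·0.002975 + 2·47.45 = 95.1 ms.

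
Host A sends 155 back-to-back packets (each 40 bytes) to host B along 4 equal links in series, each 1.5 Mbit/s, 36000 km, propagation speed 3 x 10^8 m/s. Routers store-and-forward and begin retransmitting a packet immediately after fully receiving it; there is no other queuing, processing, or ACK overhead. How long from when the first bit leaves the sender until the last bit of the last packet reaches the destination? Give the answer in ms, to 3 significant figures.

Per-hop transmission t_tx = L/R = 320/1500000 = 0.213333 ms.
Per-hop propagation t_prop = 36000000/300000000 = 120 ms.
Pipeline fill: first packet needs 4·t_tx to clear all hops; remaining 154 packets each add one t_tx.
Total = (4+155-1)·t_tx + 4·t_prop = 158·0.213333 + 4·120 = 514 ms.

514 ms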